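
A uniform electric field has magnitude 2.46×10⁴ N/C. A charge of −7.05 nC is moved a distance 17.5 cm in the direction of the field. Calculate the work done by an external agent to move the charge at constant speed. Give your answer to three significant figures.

3.04×10⁻⁵ J

The potential change for a displacement 17.5 cm in the direction of the field is ΔV = −Ed = -4300 V.
W_ext = qΔV = 3.04×10⁻⁵ J.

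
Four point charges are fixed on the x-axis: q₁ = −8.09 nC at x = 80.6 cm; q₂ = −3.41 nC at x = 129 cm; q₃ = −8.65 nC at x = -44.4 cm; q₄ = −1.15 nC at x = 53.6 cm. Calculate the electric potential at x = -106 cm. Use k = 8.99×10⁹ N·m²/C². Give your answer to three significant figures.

-185 V

The total potential is the scalar sum of each charge's contribution, V = Σ kqᵢ/rᵢ.
Distances from the field point to each charge: r₁ = 1.87 m, r₂ = 2.35 m, r₃ = 0.616 m, r₄ = 1.60 m.
V = k[(-8.09×10⁻⁹)/(1.87) + (-3.41×10⁻⁹)/(2.35) + (-8.65×10⁻⁹)/(0.616) + (-1.15×10⁻⁹)/(1.60)] = -185 V.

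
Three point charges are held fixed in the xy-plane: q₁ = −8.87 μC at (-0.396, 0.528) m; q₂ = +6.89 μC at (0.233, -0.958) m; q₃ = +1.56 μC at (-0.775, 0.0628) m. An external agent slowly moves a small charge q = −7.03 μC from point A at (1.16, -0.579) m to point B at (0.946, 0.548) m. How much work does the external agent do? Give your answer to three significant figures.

0.291 J

For quasistatic motion the external work equals the change in potential energy: W_ext = qΔV = q(V_B − V_A).
At A: distances to the source charges are 1.91 m, 1.00 m, 2.04 m; V_A = Σ kqᵢ/rᵢ = 2.70×10⁴ V.
At B: distances to the source charges are 1.34 m, 1.67 m, 1.79 m; V_B = Σ kqᵢ/rᵢ = -1.44×10⁴ V.
ΔV = V_B − V_A = -4.14×10⁴ V.
W_ext = qΔV = (-7.03×10⁻⁶ C)(-4.14×10⁴ V) = 0.291 J.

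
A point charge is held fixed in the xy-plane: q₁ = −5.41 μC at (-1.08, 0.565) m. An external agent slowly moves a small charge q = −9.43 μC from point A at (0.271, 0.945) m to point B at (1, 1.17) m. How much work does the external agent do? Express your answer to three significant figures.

-0.115 J

For quasistatic motion the external work equals the change in potential energy: W_ext = qΔV = q(V_B − V_A).
At A: distance to the source charge is 1.40 m; V_A = kq₁/r = -3.47×10⁴ V.
At B: distance to the source charge is 2.17 m; V_B = kq₁/r = -2.25×10⁴ V.
ΔV = V_B − V_A = 1.22×10⁴ V.
W_ext = qΔV = (-9.43×10⁻⁶ C)(1.22×10⁴ V) = -0.115 J.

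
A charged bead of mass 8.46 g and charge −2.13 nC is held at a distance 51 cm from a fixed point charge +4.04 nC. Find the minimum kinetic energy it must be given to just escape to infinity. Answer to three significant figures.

To just escape, total mechanical energy must reach zero at infinity: ½mv²_min + U = 0, so ½mv²_min = −U = |kQq|/r.
|U| = |kQq|/r = (8.99×10⁹ N·m²/C²)(4.04×10⁻⁹)(2.13×10⁻⁹)/(0.510) = 1.52×10⁻⁷ J.

1.52×10⁻⁷ J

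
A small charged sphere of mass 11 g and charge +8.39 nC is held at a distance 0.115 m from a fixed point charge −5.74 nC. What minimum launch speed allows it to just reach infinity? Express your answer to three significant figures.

0.0262 m/s

To just escape, total mechanical energy must reach zero at infinity: ½mv²_min + U = 0, so ½mv²_min = −U = |kQq|/r.
|U| = |kQq|/r = (8.99×10⁹ N·m²/C²)(5.74×10⁻⁹)(8.39×10⁻⁹)/(0.115) = 3.76×10⁻⁶ J.
v_min = √(2|U|/m) = √(2·3.76×10⁻⁶/0.0110) = 0.0262 m/s.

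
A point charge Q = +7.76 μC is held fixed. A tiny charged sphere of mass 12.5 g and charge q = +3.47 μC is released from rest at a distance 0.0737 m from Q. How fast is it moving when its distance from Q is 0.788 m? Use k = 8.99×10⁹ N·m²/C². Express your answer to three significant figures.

Only the electrostatic force acts, so mechanical energy is conserved: ½mv² = U₁ − U₂ = kQq(1/r₁ − 1/r₂).
U₁ − U₂ = (8.99×10⁹ N·m²/C²)(7.76×10⁻⁶ C)(3.47×10⁻⁶ C)(1/0.0737 − 1/0.788) = 2.98 J.
v = √(2·2.98/0.0125) = 21.8 m/s.

21.8 m/s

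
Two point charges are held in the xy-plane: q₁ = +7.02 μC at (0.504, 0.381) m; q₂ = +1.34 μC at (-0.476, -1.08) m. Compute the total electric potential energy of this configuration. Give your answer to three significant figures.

The assembly work is the sum of pairwise potential energies, U = Σ_{i<j} kqᵢqⱼ/rᵢⱼ.
Pair separations: r₁₂ = 1.76 m.
U = (0.0481) = 0.0481 J.

0.0481 J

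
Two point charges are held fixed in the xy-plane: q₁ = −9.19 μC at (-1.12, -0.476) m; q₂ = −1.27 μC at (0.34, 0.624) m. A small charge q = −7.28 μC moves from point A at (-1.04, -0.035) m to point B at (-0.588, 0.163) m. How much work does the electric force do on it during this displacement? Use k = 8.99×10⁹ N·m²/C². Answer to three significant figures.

The work done by the electric force is W_field = −ΔU = −q(V_B − V_A) = q(V_A − V_B).
At A: distances to the source charges are 0.448 m, 1.53 m; V_A = Σ kqᵢ/rᵢ = -1.92×10⁵ V.
At B: distances to the source charges are 0.831 m, 1.04 m; V_B = Σ kqᵢ/rᵢ = -1.10×10⁵ V.
ΔV = V_B − V_A = 8.14×10⁴ V.
W_field = −qΔV = −(-7.28×10⁻⁶ C)(8.14×10⁴ V) = 0.593 J.

0.593 J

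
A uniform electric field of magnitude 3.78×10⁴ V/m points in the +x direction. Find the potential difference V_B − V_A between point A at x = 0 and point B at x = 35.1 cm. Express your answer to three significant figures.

-1.33×10⁴ V

In a uniform field, potential decreases in the direction of E: V_B − V_A = −E·Δx.
V_B − V_A = −(3.78×10⁴ V/m)(0.351 m) = -1.33×10⁴ V.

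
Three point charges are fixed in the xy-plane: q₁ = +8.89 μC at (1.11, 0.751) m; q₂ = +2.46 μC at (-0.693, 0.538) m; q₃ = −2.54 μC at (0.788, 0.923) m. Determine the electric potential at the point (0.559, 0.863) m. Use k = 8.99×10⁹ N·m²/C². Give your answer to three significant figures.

The total potential is the scalar sum of each charge's contribution, V = Σ kqᵢ/rᵢ.
Distances from the field point to each charge: r₁ = 0.562 m, r₂ = 1.29 m, r₃ = 0.237 m.
V = k[(8.89×10⁻⁶)/(0.562) + (2.46×10⁻⁶)/(1.29) + (-2.54×10⁻⁶)/(0.237)] = 6.28×10⁴ V.

6.28×10⁴ V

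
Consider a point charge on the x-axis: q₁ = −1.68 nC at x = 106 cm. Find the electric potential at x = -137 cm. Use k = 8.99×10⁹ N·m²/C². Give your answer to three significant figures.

The total potential is the scalar sum of each charge's contribution, V = Σ kqᵢ/rᵢ.
V = k[(-1.68×10⁻⁹)/(2.43)] = -6.22 V.

-6.22 V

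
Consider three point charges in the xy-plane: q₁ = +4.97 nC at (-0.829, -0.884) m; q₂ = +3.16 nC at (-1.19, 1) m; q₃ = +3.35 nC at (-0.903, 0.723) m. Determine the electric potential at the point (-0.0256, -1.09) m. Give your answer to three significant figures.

The total potential is the scalar sum of each charge's contribution, V = Σ kqᵢ/rᵢ.
Distances from the field point to each charge: r₁ = 0.829 m, r₂ = 2.39 m, r₃ = 2.01 m.
V = k[(4.97×10⁻⁹)/(0.829) + (3.16×10⁻⁹)/(2.39) + (3.35×10⁻⁹)/(2.01)] = 80.7 V.

80.7 V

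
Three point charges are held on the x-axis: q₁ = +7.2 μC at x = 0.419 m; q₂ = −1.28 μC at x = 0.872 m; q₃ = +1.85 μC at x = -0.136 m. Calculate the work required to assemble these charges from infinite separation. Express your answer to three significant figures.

The assembly work is the sum of pairwise potential energies, U = Σ_{i<j} kqᵢqⱼ/rᵢⱼ.
Pair separations: r₁₂ = 0.453 m, r₁₃ = 0.555 m, r₂₃ = 1.01 m.
U = (-0.183) + (0.216) + (-0.0211) = 0.0117 J.

0.0117 J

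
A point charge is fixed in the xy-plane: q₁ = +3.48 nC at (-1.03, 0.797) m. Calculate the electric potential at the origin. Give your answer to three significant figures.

24.0 V

Electric potential is a scalar, so the contributions from each charge add algebraically: V = Σ kqᵢ/rᵢ.
Distances from the field point to each charge: r₁ = 1.30 m.
V = k[(3.48×10⁻⁹)/(1.30)] = 24.0 V.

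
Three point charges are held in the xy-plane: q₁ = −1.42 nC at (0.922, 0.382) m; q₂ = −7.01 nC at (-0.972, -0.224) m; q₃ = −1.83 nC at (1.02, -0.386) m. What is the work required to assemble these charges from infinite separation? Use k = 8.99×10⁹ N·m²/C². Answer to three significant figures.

1.33×10⁻⁷ J

The work to assemble the configuration equals its total potential energy, U = Σ kqᵢqⱼ/rᵢⱼ over all pairs.
Pair separations: r₁₂ = 1.99 m, r₁₃ = 0.774 m, r₂₃ = 2.00 m.
U = (4.50×10⁻⁸) + (3.02×10⁻⁸) + (5.77×10⁻⁸) = 1.33×10⁻⁷ J.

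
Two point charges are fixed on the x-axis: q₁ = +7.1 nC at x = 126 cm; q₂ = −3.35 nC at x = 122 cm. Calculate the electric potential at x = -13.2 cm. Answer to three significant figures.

23.6 V

Electric potential is a scalar, so the contributions from each charge add algebraically: V = Σ kqᵢ/rᵢ.
Distances from the field point to each charge: r₁ = 1.39 m, r₂ = 1.35 m.
V = k[(7.10×10⁻⁹)/(1.39) + (-3.35×10⁻⁹)/(1.35)] = 23.6 V.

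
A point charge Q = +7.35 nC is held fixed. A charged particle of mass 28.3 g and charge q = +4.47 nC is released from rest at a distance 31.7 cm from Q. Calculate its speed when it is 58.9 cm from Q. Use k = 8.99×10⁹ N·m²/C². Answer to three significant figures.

Only the electrostatic force acts, so mechanical energy is conserved: ½mv² = U₁ − U₂ = kQq(1/r₁ − 1/r₂).
U₁ − U₂ = (8.99×10⁹ N·m²/C²)(7.35×10⁻⁹ C)(4.47×10⁻⁹ C)(1/0.317 − 1/0.589) = 4.30×10⁻⁷ J.
v = √(2·4.30×10⁻⁷/0.0283) = 5.51×10⁻³ m/s.

5.51×10⁻³ m/s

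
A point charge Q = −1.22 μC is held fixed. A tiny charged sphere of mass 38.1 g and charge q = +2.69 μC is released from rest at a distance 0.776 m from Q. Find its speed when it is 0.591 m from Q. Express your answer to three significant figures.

Only the electrostatic force acts, so mechanical energy is conserved: ½mv² = U₁ − U₂ = kQq(1/r₁ − 1/r₂).
U₁ − U₂ = (8.99×10⁹ N·m²/C²)(-1.22×10⁻⁶ C)(2.69×10⁻⁶ C)(1/0.776 − 1/0.591) = 0.0119 J.
v = √(2·0.0119/0.0381) = 0.790 m/s.

0.790 m/s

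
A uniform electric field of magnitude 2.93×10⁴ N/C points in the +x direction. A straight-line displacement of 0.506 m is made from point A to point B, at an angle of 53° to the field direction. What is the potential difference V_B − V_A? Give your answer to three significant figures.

-8920 V

Only the component of displacement along E changes the potential: ΔV = −E·d·cosθ.
ΔV = −(2.93×10⁴ V/m)(0.506 m)cos53° = -8920 V.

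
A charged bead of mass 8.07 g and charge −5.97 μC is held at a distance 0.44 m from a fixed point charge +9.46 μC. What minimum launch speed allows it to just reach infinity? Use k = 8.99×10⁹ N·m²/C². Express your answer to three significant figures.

16.9 m/s

To just escape, total mechanical energy must reach zero at infinity: ½mv²_min + U = 0, so ½mv²_min = −U = |kQq|/r.
|U| = |kQq|/r = (8.99×10⁹ N·m²/C²)(9.46×10⁻⁶)(5.97×10⁻⁶)/(0.440) = 1.15 J.
v_min = √(2|U|/m) = √(2·1.15/8.07×10⁻³) = 16.9 m/s.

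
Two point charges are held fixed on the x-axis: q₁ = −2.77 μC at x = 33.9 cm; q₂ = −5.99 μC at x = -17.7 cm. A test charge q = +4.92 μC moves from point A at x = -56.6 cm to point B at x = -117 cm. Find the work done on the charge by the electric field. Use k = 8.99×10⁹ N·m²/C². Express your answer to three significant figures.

The work done by the electric force is W_field = −ΔU = −q(V_B − V_A) = q(V_A − V_B).
At A: distances to the source charges are 0.905 m, 0.389 m; V_A = Σ kqᵢ/rᵢ = -1.66×10⁵ V.
At B: distances to the source charges are 1.51 m, 0.993 m; V_B = Σ kqᵢ/rᵢ = -7.07×10⁴ V.
ΔV = V_B − V_A = 9.52×10⁴ V.
W_field = −qΔV = −(4.92×10⁻⁶ C)(9.52×10⁴ V) = -0.468 J.

-0.468 J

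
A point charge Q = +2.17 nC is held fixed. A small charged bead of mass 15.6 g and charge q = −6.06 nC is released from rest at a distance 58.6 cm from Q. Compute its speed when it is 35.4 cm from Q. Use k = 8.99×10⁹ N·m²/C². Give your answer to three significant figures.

4.12×10⁻³ m/s

Only the electrostatic force acts, so mechanical energy is conserved: ½mv² = U₁ − U₂ = kQq(1/r₁ − 1/r₂).
U₁ − U₂ = (8.99×10⁹ N·m²/C²)(2.17×10⁻⁹ C)(-6.06×10⁻⁹ C)(1/0.586 − 1/0.354) = 1.32×10⁻⁷ J.
v = √(2·1.32×10⁻⁷/0.0156) = 4.12×10⁻³ m/s.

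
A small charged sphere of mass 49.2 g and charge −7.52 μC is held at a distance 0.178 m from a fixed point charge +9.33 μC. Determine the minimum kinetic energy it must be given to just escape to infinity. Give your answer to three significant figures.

To just escape, total mechanical energy must reach zero at infinity: ½mv²_min + U = 0, so ½mv²_min = −U = |kQq|/r.
|U| = |kQq|/r = (8.99×10⁹ N·m²/C²)(9.33×10⁻⁶)(7.52×10⁻⁶)/(0.178) = 3.54 J.

3.54 J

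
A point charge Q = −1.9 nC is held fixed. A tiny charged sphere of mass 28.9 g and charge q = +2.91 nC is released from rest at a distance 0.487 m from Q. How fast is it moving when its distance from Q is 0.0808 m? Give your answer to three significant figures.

Only the electrostatic force acts, so mechanical energy is conserved: ½mv² = U₁ − U₂ = kQq(1/r₁ − 1/r₂).
U₁ − U₂ = (8.99×10⁹ N·m²/C²)(-1.90×10⁻⁹ C)(2.91×10⁻⁹ C)(1/0.487 − 1/0.0808) = 5.13×10⁻⁷ J.
v = √(2·5.13×10⁻⁷/0.0289) = 5.96×10⁻³ m/s.

5.96×10⁻³ m/s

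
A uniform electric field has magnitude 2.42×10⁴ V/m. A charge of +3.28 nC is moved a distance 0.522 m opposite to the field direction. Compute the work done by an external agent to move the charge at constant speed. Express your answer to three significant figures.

4.14×10⁻⁵ J

The potential change for a displacement 0.522 m opposite to the field direction is ΔV = +Ed = 1.26×10⁴ V.
W_ext = qΔV = 4.14×10⁻⁵ J.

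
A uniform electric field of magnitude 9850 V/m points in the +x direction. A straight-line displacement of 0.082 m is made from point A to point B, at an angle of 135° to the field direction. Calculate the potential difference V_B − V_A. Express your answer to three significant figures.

571 V

Only the component of displacement along E changes the potential: ΔV = −E·d·cosθ.
ΔV = −(9850 V/m)(0.0820 m)cos135° = 571 V.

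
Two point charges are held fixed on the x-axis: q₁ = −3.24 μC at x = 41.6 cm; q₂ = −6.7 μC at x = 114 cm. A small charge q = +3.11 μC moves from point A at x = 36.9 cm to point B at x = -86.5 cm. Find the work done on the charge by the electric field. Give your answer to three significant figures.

The work done by the electric force is W_field = −ΔU = −q(V_B − V_A) = q(V_A − V_B).
At A: distances to the source charges are 0.0470 m, 0.771 m; V_A = Σ kqᵢ/rᵢ = -6.98×10⁵ V.
At B: distances to the source charges are 1.28 m, 2.00 m; V_B = Σ kqᵢ/rᵢ = -5.28×10⁴ V.
ΔV = V_B − V_A = 6.45×10⁵ V.
W_field = −qΔV = −(3.11×10⁻⁶ C)(6.45×10⁵ V) = -2.01 J.

-2.01 J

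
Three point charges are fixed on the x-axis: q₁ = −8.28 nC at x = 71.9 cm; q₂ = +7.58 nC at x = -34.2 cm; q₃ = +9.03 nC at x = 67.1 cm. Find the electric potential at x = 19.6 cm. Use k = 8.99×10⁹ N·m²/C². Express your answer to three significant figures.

155 V

Electric potential is a scalar, so the contributions from each charge add algebraically: V = Σ kqᵢ/rᵢ.
Distances from the field point to each charge: r₁ = 0.523 m, r₂ = 0.538 m, r₃ = 0.475 m.
V = k[(-8.28×10⁻⁹)/(0.523) + (7.58×10⁻⁹)/(0.538) + (9.03×10⁻⁹)/(0.475)] = 155 V.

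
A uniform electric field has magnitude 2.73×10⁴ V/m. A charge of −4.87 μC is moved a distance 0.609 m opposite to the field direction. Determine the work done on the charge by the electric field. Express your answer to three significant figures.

The potential change for a displacement 0.609 m opposite to the field direction is ΔV = +Ed = 1.66×10⁴ V.
W_field = −qΔV = 0.0810 J.

0.0810 J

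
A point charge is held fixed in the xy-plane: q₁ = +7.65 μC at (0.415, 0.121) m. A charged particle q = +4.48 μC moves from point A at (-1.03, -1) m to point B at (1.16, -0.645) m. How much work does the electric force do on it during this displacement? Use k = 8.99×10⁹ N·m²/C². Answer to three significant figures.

The work done by the electric force is W_field = −ΔU = −q(V_B − V_A) = q(V_A − V_B).
At A: distance to the source charge is 1.83 m; V_A = kq₁/r = 3.76×10⁴ V.
At B: distance to the source charge is 1.07 m; V_B = kq₁/r = 6.44×10⁴ V.
ΔV = V_B − V_A = 2.68×10⁴ V.
W_field = −qΔV = −(4.48×10⁻⁶ C)(2.68×10⁴ V) = -0.120 J.

-0.120 J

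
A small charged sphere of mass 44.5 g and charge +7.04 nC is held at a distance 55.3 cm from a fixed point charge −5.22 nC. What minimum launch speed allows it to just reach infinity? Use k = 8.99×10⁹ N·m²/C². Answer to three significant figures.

To just escape, total mechanical energy must reach zero at infinity: ½mv²_min + U = 0, so ½mv²_min = −U = |kQq|/r.
|U| = |kQq|/r = (8.99×10⁹ N·m²/C²)(5.22×10⁻⁹)(7.04×10⁻⁹)/(0.553) = 5.97×10⁻⁷ J.
v_min = √(2|U|/m) = √(2·5.97×10⁻⁷/0.0445) = 5.18×10⁻³ m/s.

5.18×10⁻³ m/s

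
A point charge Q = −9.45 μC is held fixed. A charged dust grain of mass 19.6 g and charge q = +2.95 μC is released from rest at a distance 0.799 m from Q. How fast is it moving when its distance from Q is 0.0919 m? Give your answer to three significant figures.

15.7 m/s

Only the electrostatic force acts, so mechanical energy is conserved: ½mv² = U₁ − U₂ = kQq(1/r₁ − 1/r₂).
U₁ − U₂ = (8.99×10⁹ N·m²/C²)(-9.45×10⁻⁶ C)(2.95×10⁻⁶ C)(1/0.799 − 1/0.0919) = 2.41 J.
v = √(2·2.41/0.0196) = 15.7 m/s.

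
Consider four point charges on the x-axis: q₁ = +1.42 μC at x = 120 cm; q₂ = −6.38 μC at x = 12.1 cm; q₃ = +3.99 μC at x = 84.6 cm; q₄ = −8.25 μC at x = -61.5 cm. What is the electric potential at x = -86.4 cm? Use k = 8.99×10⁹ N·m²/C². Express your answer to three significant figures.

-3.29×10⁵ V

Electric potential is a scalar, so the contributions from each charge add algebraically: V = Σ kqᵢ/rᵢ.
Distances from the field point to each charge: r₁ = 2.06 m, r₂ = 0.985 m, r₃ = 1.71 m, r₄ = 0.249 m.
V = k[(1.42×10⁻⁶)/(2.06) + (-6.38×10⁻⁶)/(0.985) + (3.99×10⁻⁶)/(1.71) + (-8.25×10⁻⁶)/(0.249)] = -3.29×10⁵ V.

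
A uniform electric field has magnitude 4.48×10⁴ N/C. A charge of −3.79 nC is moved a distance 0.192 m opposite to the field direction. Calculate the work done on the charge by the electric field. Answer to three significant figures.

The potential change for a displacement 0.192 m opposite to the field direction is ΔV = +Ed = 8600 V.
W_field = −qΔV = 3.26×10⁻⁵ J.

3.26×10⁻⁵ J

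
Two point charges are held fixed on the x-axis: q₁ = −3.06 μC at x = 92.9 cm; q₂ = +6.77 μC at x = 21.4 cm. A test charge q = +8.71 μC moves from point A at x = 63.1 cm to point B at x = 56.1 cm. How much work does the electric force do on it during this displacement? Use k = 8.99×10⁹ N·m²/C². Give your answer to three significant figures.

The work done by the electric force is W_field = −ΔU = −q(V_B − V_A) = q(V_A − V_B).
At A: distances to the source charges are 0.298 m, 0.417 m; V_A = Σ kqᵢ/rᵢ = 5.36×10⁴ V.
At B: distances to the source charges are 0.368 m, 0.347 m; V_B = Σ kqᵢ/rᵢ = 1.01×10⁵ V.
ΔV = V_B − V_A = 4.70×10⁴ V.
W_field = −qΔV = −(8.71×10⁻⁶ C)(4.70×10⁴ V) = -0.409 J.

-0.409 J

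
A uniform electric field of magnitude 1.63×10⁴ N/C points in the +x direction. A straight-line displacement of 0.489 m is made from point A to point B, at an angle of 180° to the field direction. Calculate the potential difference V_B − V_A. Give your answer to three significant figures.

Only the component of displacement along E changes the potential: ΔV = −E·d·cosθ.
ΔV = −(1.63×10⁴ V/m)(0.489 m)cos180° = 7970 V.

7970 V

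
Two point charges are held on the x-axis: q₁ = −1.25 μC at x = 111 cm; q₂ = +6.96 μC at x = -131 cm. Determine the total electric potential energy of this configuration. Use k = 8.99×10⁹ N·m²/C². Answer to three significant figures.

The work to assemble the configuration equals its total potential energy, U = Σ kqᵢqⱼ/rᵢⱼ over all pairs.
Pair separations: r₁₂ = 2.42 m.
U = (-0.0323) = -0.0323 J.

-0.0323 J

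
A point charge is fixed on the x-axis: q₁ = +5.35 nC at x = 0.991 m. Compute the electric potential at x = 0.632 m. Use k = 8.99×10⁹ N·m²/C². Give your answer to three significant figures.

The total potential is the scalar sum of each charge's contribution, V = Σ kqᵢ/rᵢ.
V = k[(5.35×10⁻⁹)/(0.359)] = 134 V.

134 V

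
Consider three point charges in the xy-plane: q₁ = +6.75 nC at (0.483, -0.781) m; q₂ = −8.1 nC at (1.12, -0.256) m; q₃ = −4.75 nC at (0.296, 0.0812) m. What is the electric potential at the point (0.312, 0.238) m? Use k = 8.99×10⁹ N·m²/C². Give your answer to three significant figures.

-289 V

The total potential is the scalar sum of each charge's contribution, V = Σ kqᵢ/rᵢ.
Distances from the field point to each charge: r₁ = 1.03 m, r₂ = 0.947 m, r₃ = 0.158 m.
V = k[(6.75×10⁻⁹)/(1.03) + (-8.10×10⁻⁹)/(0.947) + (-4.75×10⁻⁹)/(0.158)] = -289 V.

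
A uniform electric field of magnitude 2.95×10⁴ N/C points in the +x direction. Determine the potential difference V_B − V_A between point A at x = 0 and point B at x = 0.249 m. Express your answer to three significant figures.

-7350 V

In a uniform field, potential decreases in the direction of E: V_B − V_A = −E·Δx.
V_B − V_A = −(2.95×10⁴ V/m)(0.249 m) = -7350 V.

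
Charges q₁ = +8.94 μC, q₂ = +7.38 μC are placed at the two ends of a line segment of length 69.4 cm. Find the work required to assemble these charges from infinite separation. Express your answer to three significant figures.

The work to assemble the configuration equals its total potential energy, U = Σ kqᵢqⱼ/rᵢⱼ over all pairs.
The separation is r = 0.694 m.
U = (0.855) = 0.855 J.

0.855 J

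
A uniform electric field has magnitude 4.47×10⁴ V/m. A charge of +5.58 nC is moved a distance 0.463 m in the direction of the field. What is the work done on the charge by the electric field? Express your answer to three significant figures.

1.15×10⁻⁴ J

The potential change for a displacement 0.463 m in the direction of the field is ΔV = −Ed = -2.07×10⁴ V.
W_field = −qΔV = 1.15×10⁻⁴ J.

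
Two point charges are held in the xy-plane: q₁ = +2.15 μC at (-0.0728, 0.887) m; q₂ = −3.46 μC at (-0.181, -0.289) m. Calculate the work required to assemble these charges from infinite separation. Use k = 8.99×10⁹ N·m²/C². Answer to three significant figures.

The assembly work is the sum of pairwise potential energies, U = Σ_{i<j} kqᵢqⱼ/rᵢⱼ.
Pair separations: r₁₂ = 1.18 m.
U = (-0.0566) = -0.0566 J.

-0.0566 J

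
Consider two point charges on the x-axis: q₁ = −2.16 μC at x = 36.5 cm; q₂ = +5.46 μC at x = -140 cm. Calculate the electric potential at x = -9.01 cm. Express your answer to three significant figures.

Electric potential is a scalar, so the contributions from each charge add algebraically: V = Σ kqᵢ/rᵢ.
Distances from the field point to each charge: r₁ = 0.455 m, r₂ = 1.31 m.
V = k[(-2.16×10⁻⁶)/(0.455) + (5.46×10⁻⁶)/(1.31)] = -5200 V.

-5200 V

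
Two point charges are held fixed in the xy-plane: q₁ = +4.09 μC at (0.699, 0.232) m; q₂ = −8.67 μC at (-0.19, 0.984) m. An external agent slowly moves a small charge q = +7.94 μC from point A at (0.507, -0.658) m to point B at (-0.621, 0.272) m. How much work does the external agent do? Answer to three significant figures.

For quasistatic motion the external work equals the change in potential energy: W_ext = qΔV = q(V_B − V_A).
At A: distances to the source charges are 0.910 m, 1.78 m; V_A = Σ kqᵢ/rᵢ = -3310 V.
At B: distances to the source charges are 1.32 m, 0.832 m; V_B = Σ kqᵢ/rᵢ = -6.58×10⁴ V.
ΔV = V_B − V_A = -6.25×10⁴ V.
W_ext = qΔV = (7.94×10⁻⁶ C)(-6.25×10⁴ V) = -0.496 J.

-0.496 J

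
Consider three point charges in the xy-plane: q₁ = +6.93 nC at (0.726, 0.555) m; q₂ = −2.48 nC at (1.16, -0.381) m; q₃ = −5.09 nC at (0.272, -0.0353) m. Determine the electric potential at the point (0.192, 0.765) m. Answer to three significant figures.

Electric potential is a scalar, so the contributions from each charge add algebraically: V = Σ kqᵢ/rᵢ.
Distances from the field point to each charge: r₁ = 0.574 m, r₂ = 1.50 m, r₃ = 0.804 m.
V = k[(6.93×10⁻⁹)/(0.574) + (-2.48×10⁻⁹)/(1.50) + (-5.09×10⁻⁹)/(0.804)] = 36.8 V.

36.8 V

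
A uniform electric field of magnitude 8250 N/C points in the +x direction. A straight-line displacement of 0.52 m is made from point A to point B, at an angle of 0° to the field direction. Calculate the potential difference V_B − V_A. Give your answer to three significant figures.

-4290 V

Only the component of displacement along E changes the potential: ΔV = −E·d·cosθ.
ΔV = −(8250 V/m)(0.520 m)cos0° = -4290 V.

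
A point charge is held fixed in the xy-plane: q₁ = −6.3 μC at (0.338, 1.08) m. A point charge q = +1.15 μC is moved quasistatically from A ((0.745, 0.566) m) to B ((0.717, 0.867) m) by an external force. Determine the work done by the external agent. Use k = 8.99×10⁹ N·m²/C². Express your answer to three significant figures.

For quasistatic motion the external work equals the change in potential energy: W_ext = qΔV = q(V_B − V_A).
At A: distance to the source charge is 0.656 m; V_A = kq₁/r = -8.64×10⁴ V.
At B: distance to the source charge is 0.435 m; V_B = kq₁/r = -1.30×10⁵ V.
ΔV = V_B − V_A = -4.39×10⁴ V.
W_ext = qΔV = (1.15×10⁻⁶ C)(-4.39×10⁴ V) = -0.0505 J.

-0.0505 J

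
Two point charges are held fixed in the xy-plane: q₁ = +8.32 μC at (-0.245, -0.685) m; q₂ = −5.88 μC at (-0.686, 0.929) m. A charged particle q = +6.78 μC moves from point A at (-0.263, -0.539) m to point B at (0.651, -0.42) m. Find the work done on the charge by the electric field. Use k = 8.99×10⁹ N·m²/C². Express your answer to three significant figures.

The work done by the electric force is W_field = −ΔU = −q(V_B − V_A) = q(V_A − V_B).
At A: distances to the source charges are 0.147 m, 1.53 m; V_A = Σ kqᵢ/rᵢ = 4.74×10⁵ V.
At B: distances to the source charges are 0.934 m, 1.90 m; V_B = Σ kqᵢ/rᵢ = 5.22×10⁴ V.
ΔV = V_B − V_A = -4.22×10⁵ V.
W_field = −qΔV = −(6.78×10⁻⁶ C)(-4.22×10⁵ V) = 2.86 J.

2.86 J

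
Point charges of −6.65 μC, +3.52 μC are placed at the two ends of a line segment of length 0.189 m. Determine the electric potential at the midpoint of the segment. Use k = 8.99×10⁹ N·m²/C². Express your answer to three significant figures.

-2.98×10⁵ V

Electric potential is a scalar, so the contributions from each charge add algebraically: V = Σ kqᵢ/rᵢ.
Each charge is 0.0945 m from the midpoint.
V = k[(-6.65×10⁻⁶)/(0.0945) + (3.52×10⁻⁶)/(0.0945)] = -2.98×10⁵ V.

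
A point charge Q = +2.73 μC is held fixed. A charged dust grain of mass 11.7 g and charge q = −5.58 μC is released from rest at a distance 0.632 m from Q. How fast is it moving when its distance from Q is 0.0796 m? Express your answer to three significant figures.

Only the electrostatic force acts, so mechanical energy is conserved: ½mv² = U₁ − U₂ = kQq(1/r₁ − 1/r₂).
U₁ − U₂ = (8.99×10⁹ N·m²/C²)(2.73×10⁻⁶ C)(-5.58×10⁻⁶ C)(1/0.632 − 1/0.0796) = 1.50 J.
v = √(2·1.50/0.0117) = 16.0 m/s.

16.0 m/s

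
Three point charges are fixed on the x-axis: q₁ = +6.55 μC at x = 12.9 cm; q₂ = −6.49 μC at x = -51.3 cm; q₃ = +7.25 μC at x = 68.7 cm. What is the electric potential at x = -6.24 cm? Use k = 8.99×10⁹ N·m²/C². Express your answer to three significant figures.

2.65×10⁵ V

The total potential is the scalar sum of each charge's contribution, V = Σ kqᵢ/rᵢ.
Distances from the field point to each charge: r₁ = 0.191 m, r₂ = 0.451 m, r₃ = 0.749 m.
V = k[(6.55×10⁻⁶)/(0.191) + (-6.49×10⁻⁶)/(0.451) + (7.25×10⁻⁶)/(0.749)] = 2.65×10⁵ V.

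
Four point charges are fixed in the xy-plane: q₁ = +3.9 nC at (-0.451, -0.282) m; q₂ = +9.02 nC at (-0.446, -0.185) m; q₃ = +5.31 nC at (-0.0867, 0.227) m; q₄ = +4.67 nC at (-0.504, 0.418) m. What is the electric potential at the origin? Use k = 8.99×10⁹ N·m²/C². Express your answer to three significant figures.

494 V

The total potential is the scalar sum of each charge's contribution, V = Σ kqᵢ/rᵢ.
Distances from the field point to each charge: r₁ = 0.532 m, r₂ = 0.483 m, r₃ = 0.243 m, r₄ = 0.655 m.
V = k[(3.90×10⁻⁹)/(0.532) + (9.02×10⁻⁹)/(0.483) + (5.31×10⁻⁹)/(0.243) + (4.67×10⁻⁹)/(0.655)] = 494 V.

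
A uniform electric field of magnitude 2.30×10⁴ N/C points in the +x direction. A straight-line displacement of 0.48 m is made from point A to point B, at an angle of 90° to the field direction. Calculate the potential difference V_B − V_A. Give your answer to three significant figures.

0 V

Only the component of displacement along E changes the potential: ΔV = −E·d·cosθ.
ΔV = −(2.30×10⁴ V/m)(0.480 m)cos90° = 0 V.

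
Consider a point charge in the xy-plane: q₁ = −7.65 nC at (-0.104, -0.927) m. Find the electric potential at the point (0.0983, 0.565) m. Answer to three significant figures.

-45.7 V

The total potential is the scalar sum of each charge's contribution, V = Σ kqᵢ/rᵢ.
Distances from the field point to each charge: r₁ = 1.51 m.
V = k[(-7.65×10⁻⁹)/(1.51)] = -45.7 V.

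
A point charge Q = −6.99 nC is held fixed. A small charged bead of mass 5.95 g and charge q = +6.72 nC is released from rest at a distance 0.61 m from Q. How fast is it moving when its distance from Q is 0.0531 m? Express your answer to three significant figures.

0.0494 m/s

Only the electrostatic force acts, so mechanical energy is conserved: ½mv² = U₁ − U₂ = kQq(1/r₁ − 1/r₂).
U₁ − U₂ = (8.99×10⁹ N·m²/C²)(-6.99×10⁻⁹ C)(6.72×10⁻⁹ C)(1/0.610 − 1/0.0531) = 7.26×10⁻⁶ J.
v = √(2·7.26×10⁻⁶/5.95×10⁻³) = 0.0494 m/s.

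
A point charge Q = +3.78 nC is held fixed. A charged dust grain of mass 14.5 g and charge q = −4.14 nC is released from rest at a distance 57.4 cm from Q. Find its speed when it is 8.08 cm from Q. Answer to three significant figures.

Only the electrostatic force acts, so mechanical energy is conserved: ½mv² = U₁ − U₂ = kQq(1/r₁ − 1/r₂).
U₁ − U₂ = (8.99×10⁹ N·m²/C²)(3.78×10⁻⁹ C)(-4.14×10⁻⁹ C)(1/0.574 − 1/0.0808) = 1.50×10⁻⁶ J.
v = √(2·1.50×10⁻⁶/0.0145) = 0.0144 m/s.

0.0144 m/s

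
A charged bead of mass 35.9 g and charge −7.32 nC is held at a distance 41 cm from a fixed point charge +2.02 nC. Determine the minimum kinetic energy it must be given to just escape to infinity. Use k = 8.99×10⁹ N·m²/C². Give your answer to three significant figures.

3.24×10⁻⁷ J

To just escape, total mechanical energy must reach zero at infinity: ½mv²_min + U = 0, so ½mv²_min = −U = |kQq|/r.
|U| = |kQq|/r = (8.99×10⁹ N·m²/C²)(2.02×10⁻⁹)(7.32×10⁻⁹)/(0.410) = 3.24×10⁻⁷ J.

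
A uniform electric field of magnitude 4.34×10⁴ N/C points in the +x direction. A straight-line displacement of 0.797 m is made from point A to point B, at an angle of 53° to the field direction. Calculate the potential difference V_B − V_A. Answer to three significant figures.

-2.08×10⁴ V

Only the component of displacement along E changes the potential: ΔV = −E·d·cosθ.
ΔV = −(4.34×10⁴ V/m)(0.797 m)cos53° = -2.08×10⁴ V.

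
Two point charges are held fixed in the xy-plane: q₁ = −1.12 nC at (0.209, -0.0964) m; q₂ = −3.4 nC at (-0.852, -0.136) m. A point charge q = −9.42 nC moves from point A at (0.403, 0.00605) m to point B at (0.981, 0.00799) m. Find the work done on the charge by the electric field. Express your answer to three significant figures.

The work done by the electric force is W_field = −ΔU = −q(V_B − V_A) = q(V_A − V_B).
At A: distances to the source charges are 0.219 m, 1.26 m; V_A = Σ kqᵢ/rᵢ = -70.1 V.
At B: distances to the source charges are 0.779 m, 1.84 m; V_B = Σ kqᵢ/rᵢ = -29.5 V.
ΔV = V_B − V_A = 40.5 V.
W_field = −qΔV = −(-9.42×10⁻⁹ C)(40.5 V) = 3.82×10⁻⁷ J.

3.82×10⁻⁷ J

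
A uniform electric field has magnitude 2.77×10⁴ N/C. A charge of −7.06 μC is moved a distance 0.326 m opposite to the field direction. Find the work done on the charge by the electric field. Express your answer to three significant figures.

The potential change for a displacement 0.326 m opposite to the field direction is ΔV = +Ed = 9030 V.
W_field = −qΔV = 0.0638 J.

0.0638 J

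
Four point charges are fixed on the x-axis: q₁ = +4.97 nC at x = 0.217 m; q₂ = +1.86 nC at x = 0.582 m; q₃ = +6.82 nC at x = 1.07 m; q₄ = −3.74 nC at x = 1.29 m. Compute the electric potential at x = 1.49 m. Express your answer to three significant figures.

Electric potential is a scalar, so the contributions from each charge add algebraically: V = Σ kqᵢ/rᵢ.
Distances from the field point to each charge: r₁ = 1.27 m, r₂ = 0.908 m, r₃ = 0.420 m, r₄ = 0.200 m.
V = k[(4.97×10⁻⁹)/(1.27) + (1.86×10⁻⁹)/(0.908) + (6.82×10⁻⁹)/(0.420) + (-3.74×10⁻⁹)/(0.200)] = 31.4 V.

31.4 V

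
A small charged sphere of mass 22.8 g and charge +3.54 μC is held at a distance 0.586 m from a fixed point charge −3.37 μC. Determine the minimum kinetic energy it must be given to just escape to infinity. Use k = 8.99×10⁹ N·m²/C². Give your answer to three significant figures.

To just escape, total mechanical energy must reach zero at infinity: ½mv²_min + U = 0, so ½mv²_min = −U = |kQq|/r.
|U| = |kQq|/r = (8.99×10⁹ N·m²/C²)(3.37×10⁻⁶)(3.54×10⁻⁶)/(0.586) = 0.183 J.

0.183 J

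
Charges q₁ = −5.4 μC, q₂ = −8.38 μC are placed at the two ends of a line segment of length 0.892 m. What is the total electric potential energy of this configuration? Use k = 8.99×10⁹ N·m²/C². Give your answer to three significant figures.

The assembly work is the sum of pairwise potential energies, U = Σ_{i<j} kqᵢqⱼ/rᵢⱼ.
The separation is r = 0.892 m.
U = (0.456) = 0.456 J.

0.456 J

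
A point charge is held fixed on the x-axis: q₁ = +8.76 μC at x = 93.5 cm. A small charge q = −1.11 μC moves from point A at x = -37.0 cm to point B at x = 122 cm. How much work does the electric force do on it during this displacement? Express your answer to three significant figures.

0.240 J

The work done by the electric force is W_field = −ΔU = −q(V_B − V_A) = q(V_A − V_B).
At A: distance to the source charge is 1.31 m; V_A = kq₁/r = 6.03×10⁴ V.
At B: distance to the source charge is 0.285 m; V_B = kq₁/r = 2.76×10⁵ V.
ΔV = V_B − V_A = 2.16×10⁵ V.
W_field = −qΔV = −(-1.11×10⁻⁶ C)(2.16×10⁵ V) = 0.240 J.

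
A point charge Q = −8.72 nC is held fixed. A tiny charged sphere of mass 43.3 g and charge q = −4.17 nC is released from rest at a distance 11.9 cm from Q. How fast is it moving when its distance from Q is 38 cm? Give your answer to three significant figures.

Only the electrostatic force acts, so mechanical energy is conserved: ½mv² = U₁ − U₂ = kQq(1/r₁ − 1/r₂).
U₁ − U₂ = (8.99×10⁹ N·m²/C²)(-8.72×10⁻⁹ C)(-4.17×10⁻⁹ C)(1/0.119 − 1/0.380) = 1.89×10⁻⁶ J.
v = √(2·1.89×10⁻⁶/0.0433) = 9.34×10⁻³ m/s.

9.34×10⁻³ m/s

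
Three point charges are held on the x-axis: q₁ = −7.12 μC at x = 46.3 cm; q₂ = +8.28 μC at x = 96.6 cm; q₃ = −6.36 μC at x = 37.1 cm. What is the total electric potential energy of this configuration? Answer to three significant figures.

The assembly work is the sum of pairwise potential energies, U = Σ_{i<j} kqᵢqⱼ/rᵢⱼ.
Pair separations: r₁₂ = 0.503 m, r₁₃ = 0.0920 m, r₂₃ = 0.595 m.
U = (-1.05) + (4.42) + (-0.796) = 2.58 J.

2.58 J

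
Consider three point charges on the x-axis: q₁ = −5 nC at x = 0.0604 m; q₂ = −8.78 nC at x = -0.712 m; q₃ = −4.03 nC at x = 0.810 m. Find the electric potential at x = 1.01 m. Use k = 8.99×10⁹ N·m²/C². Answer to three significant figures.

The total potential is the scalar sum of each charge's contribution, V = Σ kqᵢ/rᵢ.
Distances from the field point to each charge: r₁ = 0.950 m, r₂ = 1.72 m, r₃ = 0.200 m.
V = k[(-5.00×10⁻⁹)/(0.950) + (-8.78×10⁻⁹)/(1.72) + (-4.03×10⁻⁹)/(0.200)] = -274 V.

-274 V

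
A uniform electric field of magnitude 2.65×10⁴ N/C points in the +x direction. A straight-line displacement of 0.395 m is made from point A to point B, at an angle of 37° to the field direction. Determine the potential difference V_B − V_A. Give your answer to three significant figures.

Only the component of displacement along E changes the potential: ΔV = −E·d·cosθ.
ΔV = −(2.65×10⁴ V/m)(0.395 m)cos37° = -8360 V.

-8360 V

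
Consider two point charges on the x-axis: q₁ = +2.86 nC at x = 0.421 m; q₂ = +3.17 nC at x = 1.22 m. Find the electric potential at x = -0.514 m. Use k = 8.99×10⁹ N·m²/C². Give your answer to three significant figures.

Electric potential is a scalar, so the contributions from each charge add algebraically: V = Σ kqᵢ/rᵢ.
Distances from the field point to each charge: r₁ = 0.935 m, r₂ = 1.73 m.
V = k[(2.86×10⁻⁹)/(0.935) + (3.17×10⁻⁹)/(1.73)] = 43.9 V.

43.9 V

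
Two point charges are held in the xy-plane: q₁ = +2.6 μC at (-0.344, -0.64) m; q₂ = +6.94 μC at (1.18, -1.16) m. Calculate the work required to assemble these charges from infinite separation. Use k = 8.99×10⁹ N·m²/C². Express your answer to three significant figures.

The assembly work is the sum of pairwise potential energies, U = Σ_{i<j} kqᵢqⱼ/rᵢⱼ.
Pair separations: r₁₂ = 1.61 m.
U = (0.101) = 0.101 J.

0.101 J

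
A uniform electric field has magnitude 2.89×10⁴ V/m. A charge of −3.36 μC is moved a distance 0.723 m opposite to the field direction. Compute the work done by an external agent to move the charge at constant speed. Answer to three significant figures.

The potential change for a displacement 0.723 m opposite to the field direction is ΔV = +Ed = 2.09×10⁴ V.
W_ext = qΔV = -0.0702 J.

-0.0702 J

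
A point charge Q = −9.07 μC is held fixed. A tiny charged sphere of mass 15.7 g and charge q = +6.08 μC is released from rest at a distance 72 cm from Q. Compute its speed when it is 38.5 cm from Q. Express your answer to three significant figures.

8.74 m/s

Only the electrostatic force acts, so mechanical energy is conserved: ½mv² = U₁ − U₂ = kQq(1/r₁ − 1/r₂).
U₁ − U₂ = (8.99×10⁹ N·m²/C²)(-9.07×10⁻⁶ C)(6.08×10⁻⁶ C)(1/0.720 − 1/0.385) = 0.599 J.
v = √(2·0.599/0.0157) = 8.74 m/s.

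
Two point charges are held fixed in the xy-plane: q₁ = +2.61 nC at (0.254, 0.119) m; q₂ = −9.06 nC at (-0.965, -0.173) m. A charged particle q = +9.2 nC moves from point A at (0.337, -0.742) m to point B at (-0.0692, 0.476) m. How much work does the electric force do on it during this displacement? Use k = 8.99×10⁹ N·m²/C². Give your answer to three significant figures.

-4.87×10⁻⁸ J

The work done by the electric force is W_field = −ΔU = −q(V_B − V_A) = q(V_A − V_B).
At A: distances to the source charges are 0.865 m, 1.42 m; V_A = Σ kqᵢ/rᵢ = -30.2 V.
At B: distances to the source charges are 0.482 m, 1.11 m; V_B = Σ kqᵢ/rᵢ = -24.9 V.
ΔV = V_B − V_A = 5.29 V.
W_field = −qΔV = −(9.20×10⁻⁹ C)(5.29 V) = -4.87×10⁻⁸ J.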